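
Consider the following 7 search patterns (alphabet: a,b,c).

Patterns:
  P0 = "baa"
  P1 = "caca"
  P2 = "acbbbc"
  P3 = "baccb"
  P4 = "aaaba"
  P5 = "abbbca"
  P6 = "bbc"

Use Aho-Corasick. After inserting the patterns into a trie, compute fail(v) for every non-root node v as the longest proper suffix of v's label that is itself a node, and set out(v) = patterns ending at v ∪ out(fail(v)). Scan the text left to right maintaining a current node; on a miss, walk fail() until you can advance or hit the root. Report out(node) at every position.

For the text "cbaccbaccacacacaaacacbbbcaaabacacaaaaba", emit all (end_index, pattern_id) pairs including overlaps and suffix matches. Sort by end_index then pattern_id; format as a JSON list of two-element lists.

Build:
Trie nodes:
  n0 'ε': a→8 b→1 c→4
  n1 'b': a→2 b→26
  n2 'ba': a→3 c→14
  n3 'baa': ·  ←P0
  n4 'c': a→5
  n5 'ca': c→6
  n6 'cac': a→7
  n7 'caca': ·  ←P1
  n8 'a': a→17 b→21 c→9
  n9 'ac': b→10
  n10 'acb': b→11
  n11 'acbb': b→12
  n12 'acbbb': c→13
  n13 'acbbbc': ·  ←P2
  n14 'bac': c→15
  n15 'bacc': b→16
  n16 'baccb': ·  ←P3
  n17 'aa': a→18
  n18 'aaa': b→19
  n19 'aaab': a→20
  n20 'aaaba': ·  ←P4
  n21 'ab': b→22
  n22 'abb': b→23
  n23 'abbb': c→24
  n24 'abbbc': a→25
  n25 'abbbca': ·  ←P5
  n26 'bb': c→27
  n27 'bbc': ·  ←P6

BFS fail/out derivation:
  n1('b'): parent n0 fail=0; on 'b' 0 → fail=0;  out ∅∪∅=∅
  n4('c'): parent n0 fail=0; on 'c' 0 → fail=0;  out ∅∪∅=∅
  n8('a'): parent n0 fail=0; on 'a' 0 → fail=0;  out ∅∪∅=∅
  n2('ba'): parent n1 fail=0; on 'a' 0 → fail=8;  out ∅∪∅=∅
  n5('ca'): parent n4 fail=0; on 'a' 0 → fail=8;  out ∅∪∅=∅
  n9('ac'): parent n8 fail=0; on 'c' 0 → fail=4;  out ∅∪∅=∅
  n17('aa'): parent n8 fail=0; on 'a' 0 → fail=8;  out ∅∪∅=∅
  n21('ab'): parent n8 fail=0; on 'b' 0 → fail=1;  out ∅∪∅=∅
  n26('bb'): parent n1 fail=0; on 'b' 0 → fail=1;  out ∅∪∅=∅
  n3('baa'): parent n2 fail=8; on 'a' 8 → fail=17;  out {0}∪∅={0}
  n6('cac'): parent n5 fail=8; on 'c' 8 → fail=9;  out ∅∪∅=∅
  n10('acb'): parent n9 fail=4; on 'b' 4→0 → fail=1;  out ∅∪∅=∅
  n14('bac'): parent n2 fail=8; on 'c' 8 → fail=9;  out ∅∪∅=∅
  n18('aaa'): parent n17 fail=8; on 'a' 8 → fail=17;  out ∅∪∅=∅
  n22('abb'): parent n21 fail=1; on 'b' 1 → fail=26;  out ∅∪∅=∅
  n27('bbc'): parent n26 fail=1; on 'c' 1→0 → fail=4;  out {6}∪∅={6}
  n7('caca'): parent n6 fail=9; on 'a' 9→4 → fail=5;  out {1}∪∅={1}
  n11('acbb'): parent n10 fail=1; on 'b' 1 → fail=26;  out ∅∪∅=∅
  n15('bacc'): parent n14 fail=9; on 'c' 9→4→0 → fail=4;  out ∅∪∅=∅
  n19('aaab'): parent n18 fail=17; on 'b' 17→8 → fail=21;  out ∅∪∅=∅
  n23('abbb'): parent n22 fail=26; on 'b' 26→1 → fail=26;  out ∅∪∅=∅
  n12('acbbb'): parent n11 fail=26; on 'b' 26→1 → fail=26;  out ∅∪∅=∅
  n16('baccb'): parent n15 fail=4; on 'b' 4→0 → fail=1;  out {3}∪∅={3}
  n20('aaaba'): parent n19 fail=21; on 'a' 21→1 → fail=2;  out {4}∪∅={4}
  n24('abbbc'): parent n23 fail=26; on 'c' 26 → fail=27;  out ∅∪{6}={6}
  n13('acbbbc'): parent n12 fail=26; on 'c' 26 → fail=27;  out {2}∪{6}={2,6}
  n25('abbbca'): parent n24 fail=27; on 'a' 27→4 → fail=5;  out {5}∪∅={5}

Scan:
[0] read 'c'  n0⇒n4
[1] read 'b'  n4⇒n1 ·f
[2] read 'a'  n1⇒n2
[3] read 'c'  n2⇒n14
[4] read 'c'  n14⇒n15
[5] read 'b'  n15⇒n16  → match P3@[1:5]
[6] read 'a'  n16⇒n2 ·f
[7] read 'c'  n2⇒n14
[8] read 'c'  n14⇒n15
[9] read 'a'  n15⇒n5 ·f
[10] read 'c'  n5⇒n6
[11] read 'a'  n6⇒n7  → match P1@[8:11]
[12] read 'c'  n7⇒n6 ·f
[13] read 'a'  n6⇒n7  → match P1@[10:13]
[14] read 'c'  n7⇒n6 ·f
[15] read 'a'  n6⇒n7  → match P1@[12:15]
[16] read 'a'  n7⇒n17 ·f
[17] read 'a'  n17⇒n18
[18] read 'c'  n18⇒n9 ·f
[19] read 'a'  n9⇒n5 ·f
[20] read 'c'  n5⇒n6
[21] read 'b'  n6⇒n10 ·f
[22] read 'b'  n10⇒n11
[23] read 'b'  n11⇒n12
[24] read 'c'  n12⇒n13  → match P2@[19:24],P6@[22:24]
[25] read 'a'  n13⇒n5 ·f
[26] read 'a'  n5⇒n17 ·f
[27] read 'a'  n17⇒n18
[28] read 'b'  n18⇒n19
[29] read 'a'  n19⇒n20  → match P4@[25:29]
[30] read 'c'  n20⇒n14 ·f
[31] read 'a'  n14⇒n5 ·f
[32] read 'c'  n5⇒n6
[33] read 'a'  n6⇒n7  → match P1@[30:33]
[34] read 'a'  n7⇒n17 ·f
[35] read 'a'  n17⇒n18
[36] read 'a'  n18⇒n18 ·f
[37] read 'b'  n18⇒n19
[38] read 'a'  n19⇒n20  → match P4@[34:38]

Result: [[5,3],[11,1],[13,1],[15,1],[24,2],[24,6],[29,4],[33,1],[38,4]]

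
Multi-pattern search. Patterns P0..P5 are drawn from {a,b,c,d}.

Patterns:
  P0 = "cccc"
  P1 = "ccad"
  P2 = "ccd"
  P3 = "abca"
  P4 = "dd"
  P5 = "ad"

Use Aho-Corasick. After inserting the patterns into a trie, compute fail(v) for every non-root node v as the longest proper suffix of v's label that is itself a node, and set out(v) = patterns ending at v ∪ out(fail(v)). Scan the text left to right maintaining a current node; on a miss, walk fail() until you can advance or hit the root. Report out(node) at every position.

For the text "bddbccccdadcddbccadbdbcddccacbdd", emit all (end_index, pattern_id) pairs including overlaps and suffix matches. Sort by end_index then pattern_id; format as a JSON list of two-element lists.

Construct AC machine:
Trie (insert patterns):
  0='ε' goto a→8 c→1 d→12
  1='c' goto c→2
  2='cc' goto a→5 c→3 d→7
  3='ccc' goto c→4
  4='cccc' goto ·  [P0 ends]
  5='cca' goto d→6
  6='ccad' goto ·  [P1 ends]
  7='ccd' goto ·  [P2 ends]
  8='a' goto b→9 d→14
  9='ab' goto c→10
  10='abc' goto a→11
  11='abca' goto ·  [P3 ends]
  12='d' goto d→13
  13='dd' goto ·  [P4 ends]
  14='ad' goto ·  [P5 ends]

BFS fail/out derivation:
  fail(1) 'c': from fail(0)=0 chase 'c': 0 ⇒ 0;  out=∅∪out(0)=∅
  fail(8) 'a': from fail(0)=0 chase 'a': 0 ⇒ 0;  out=∅∪out(0)=∅
  fail(12) 'd': from fail(0)=0 chase 'd': 0 ⇒ 0;  out=∅∪out(0)=∅
  fail(2) 'cc': from fail(1)=0 chase 'c': 0 ⇒ 1;  out=∅∪out(1)=∅
  fail(9) 'ab': from fail(8)=0 chase 'b': 0 ⇒ 0;  out=∅∪out(0)=∅
  fail(13) 'dd': from fail(12)=0 chase 'd': 0 ⇒ 12;  out={4}∪out(12)={4}
  fail(14) 'ad': from fail(8)=0 chase 'd': 0 ⇒ 12;  out={5}∪out(12)={5}
  fail(3) 'ccc': from fail(2)=1 chase 'c': 1 ⇒ 2;  out=∅∪out(2)=∅
  fail(5) 'cca': from fail(2)=1 chase 'a': 1→0 ⇒ 8;  out=∅∪out(8)=∅
  fail(7) 'ccd': from fail(2)=1 chase 'd': 1→0 ⇒ 12;  out={2}∪out(12)={2}
  fail(10) 'abc': from fail(9)=0 chase 'c': 0 ⇒ 1;  out=∅∪out(1)=∅
  fail(4) 'cccc': from fail(3)=2 chase 'c': 2 ⇒ 3;  out={0}∪out(3)={0}
  fail(6) 'ccad': from fail(5)=8 chase 'd': 8 ⇒ 14;  out={1}∪out(14)={1,5}
  fail(11) 'abca': from fail(10)=1 chase 'a': 1→0 ⇒ 8;  out={3}∪out(8)={3}

Scan:
i=0 'b': node 0→0
i=1 'd': node 0→12
i=2 'd': node 12→13  ** P4@[1:2]
i=3 'b': node 13→0 ·f
i=4 'c': node 0→1
i=5 'c': node 1→2
i=6 'c': node 2→3
i=7 'c': node 3→4  ** P0@[4:7]
i=8 'd': node 4→7 ·f  ** P2@[6:8]
i=9 'a': node 7→8 ·f
i=10 'd': node 8→14  ** P5@[9:10]
i=11 'c': node 14→1 ·f
i=12 'd': node 1→12 ·f
i=13 'd': node 12→13  ** P4@[12:13]
i=14 'b': node 13→0 ·f
i=15 'c': node 0→1
i=16 'c': node 1→2
i=17 'a': node 2→5
i=18 'd': node 5→6  ** P1@[15:18],P5@[17:18]
i=19 'b': node 6→0 ·f
i=20 'd': node 0→12
i=21 'b': node 12→0 ·f
i=22 'c': node 0→1
i=23 'd': node 1→12 ·f
i=24 'd': node 12→13  ** P4@[23:24]
i=25 'c': node 13→1 ·f
i=26 'c': node 1→2
i=27 'a': node 2→5
i=28 'c': node 5→1 ·f
i=29 'b': node 1→0 ·f
i=30 'd': node 0→12
i=31 'd': node 12→13  ** P4@[30:31]

Result: [[2,4],[7,0],[8,2],[10,5],[13,4],[18,1],[18,5],[24,4],[31,4]]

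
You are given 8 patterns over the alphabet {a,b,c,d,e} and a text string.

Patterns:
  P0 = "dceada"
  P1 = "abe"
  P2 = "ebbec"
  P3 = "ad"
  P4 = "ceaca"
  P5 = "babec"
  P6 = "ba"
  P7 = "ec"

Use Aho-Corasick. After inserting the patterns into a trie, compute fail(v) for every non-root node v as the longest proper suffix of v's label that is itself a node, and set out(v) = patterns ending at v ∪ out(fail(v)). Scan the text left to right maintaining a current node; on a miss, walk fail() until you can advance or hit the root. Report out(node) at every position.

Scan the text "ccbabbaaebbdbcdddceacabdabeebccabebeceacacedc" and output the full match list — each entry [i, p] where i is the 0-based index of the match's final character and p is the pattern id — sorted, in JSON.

Construct AC machine:
Trie (insert patterns):
  0='ε' goto a→7 b→21 c→16 d→1 e→10
  1='d' goto c→2
  2='dc' goto e→3
  3='dce' goto a→4
  4='dcea' goto d→5
  5='dcead' goto a→6
  6='dceada' goto ·  [P0 ends]
  7='a' goto b→8 d→15
  8='ab' goto e→9
  9='abe' goto ·  [P1 ends]
  10='e' goto b→11 c→26
  11='eb' goto b→12
  12='ebb' goto e→13
  13='ebbe' goto c→14
  14='ebbec' goto ·  [P2 ends]
  15='ad' goto ·  [P3 ends]
  16='c' goto e→17
  17='ce' goto a→18
  18='cea' goto c→19
  19='ceac' goto a→20
  20='ceaca' goto ·  [P4 ends]
  21='b' goto a→22
  22='ba' goto b→23  [P6 ends]
  23='bab' goto e→24
  24='babe' goto c→25
  25='babec' goto ·  [P5 ends]
  26='ec' goto ·  [P7 ends]

Failure links (BFS by depth):
  fail(1) 'd': from fail(0)=0 chase 'd': 0 ⇒ 0;  out=∅∪out(0)=∅
  fail(7) 'a': from fail(0)=0 chase 'a': 0 ⇒ 0;  out=∅∪out(0)=∅
  fail(10) 'e': from fail(0)=0 chase 'e': 0 ⇒ 0;  out=∅∪out(0)=∅
  fail(16) 'c': from fail(0)=0 chase 'c': 0 ⇒ 0;  out=∅∪out(0)=∅
  fail(21) 'b': from fail(0)=0 chase 'b': 0 ⇒ 0;  out=∅∪out(0)=∅
  fail(2) 'dc': from fail(1)=0 chase 'c': 0 ⇒ 16;  out=∅∪out(16)=∅
  fail(8) 'ab': from fail(7)=0 chase 'b': 0 ⇒ 21;  out=∅∪out(21)=∅
  fail(11) 'eb': from fail(10)=0 chase 'b': 0 ⇒ 21;  out=∅∪out(21)=∅
  fail(15) 'ad': from fail(7)=0 chase 'd': 0 ⇒ 1;  out={3}∪out(1)={3}
  fail(17) 'ce': from fail(16)=0 chase 'e': 0 ⇒ 10;  out=∅∪out(10)=∅
  fail(22) 'ba': from fail(21)=0 chase 'a': 0 ⇒ 7;  out={6}∪out(7)={6}
  fail(26) 'ec': from fail(10)=0 chase 'c': 0 ⇒ 16;  out={7}∪out(16)={7}
  fail(3) 'dce': from fail(2)=16 chase 'e': 16 ⇒ 17;  out=∅∪out(17)=∅
  fail(9) 'abe': from fail(8)=21 chase 'e': 21→0 ⇒ 10;  out={1}∪out(10)={1}
  fail(12) 'ebb': from fail(11)=21 chase 'b': 21→0 ⇒ 21;  out=∅∪out(21)=∅
  fail(18) 'cea': from fail(17)=10 chase 'a': 10→0 ⇒ 7;  out=∅∪out(7)=∅
  fail(23) 'bab': from fail(22)=7 chase 'b': 7 ⇒ 8;  out=∅∪out(8)=∅
  fail(4) 'dcea': from fail(3)=17 chase 'a': 17 ⇒ 18;  out=∅∪out(18)=∅
  fail(13) 'ebbe': from fail(12)=21 chase 'e': 21→0 ⇒ 10;  out=∅∪out(10)=∅
  fail(19) 'ceac': from fail(18)=7 chase 'c': 7→0 ⇒ 16;  out=∅∪out(16)=∅
  fail(24) 'babe': from fail(23)=8 chase 'e': 8 ⇒ 9;  out=∅∪out(9)={1}
  fail(5) 'dcead': from fail(4)=18 chase 'd': 18→7 ⇒ 15;  out=∅∪out(15)={3}
  fail(14) 'ebbec': from fail(13)=10 chase 'c': 10 ⇒ 26;  out={2}∪out(26)={2,7}
  fail(20) 'ceaca': from fail(19)=16 chase 'a': 16→0 ⇒ 7;  out={4}∪out(7)={4}
  fail(25) 'babec': from fail(24)=9 chase 'c': 9→10 ⇒ 26;  out={5}∪out(26)={5,7}
  fail(6) 'dceada': from fail(5)=15 chase 'a': 15→1→0 ⇒ 7;  out={0}∪out(7)={0}

Scan:
pos 0 'c': at 16
pos 1 'c': at 16 (fail-walked)
pos 2 'b': at 21 (fail-walked)
pos 3 'a': at 22  → match P6@[2:3]
pos 4 'b': at 23
pos 5 'b': at 21 (fail-walked)
pos 6 'a': at 22  → match P6@[5:6]
pos 7 'a': at 7 (fail-walked)
pos 8 'e': at 10 (fail-walked)
pos 9 'b': at 11
pos 10 'b': at 12
pos 11 'd': at 1 (fail-walked)
pos 12 'b': at 21 (fail-walked)
pos 13 'c': at 16 (fail-walked)
pos 14 'd': at 1 (fail-walked)
pos 15 'd': at 1 (fail-walked)
pos 16 'd': at 1 (fail-walked)
pos 17 'c': at 2
pos 18 'e': at 3
pos 19 'a': at 4
pos 20 'c': at 19 (fail-walked)
pos 21 'a': at 20  → match P4@[17:21]
pos 22 'b': at 8 (fail-walked)
pos 23 'd': at 1 (fail-walked)
pos 24 'a': at 7 (fail-walked)
pos 25 'b': at 8
pos 26 'e': at 9  → match P1@[24:26]
pos 27 'e': at 10 (fail-walked)
pos 28 'b': at 11
pos 29 'c': at 16 (fail-walked)
pos 30 'c': at 16 (fail-walked)
pos 31 'a': at 7 (fail-walked)
pos 32 'b': at 8
pos 33 'e': at 9  → match P1@[31:33]
pos 34 'b': at 11 (fail-walked)
pos 35 'e': at 10 (fail-walked)
pos 36 'c': at 26  → match P7@[35:36]
pos 37 'e': at 17 (fail-walked)
pos 38 'a': at 18
pos 39 'c': at 19
pos 40 'a': at 20  → match P4@[36:40]
pos 41 'c': at 16 (fail-walked)
pos 42 'e': at 17
pos 43 'd': at 1 (fail-walked)
pos 44 'c': at 2

All matches (sorted): [[3,6],[6,6],[21,4],[26,1],[33,1],[36,7],[40,4]]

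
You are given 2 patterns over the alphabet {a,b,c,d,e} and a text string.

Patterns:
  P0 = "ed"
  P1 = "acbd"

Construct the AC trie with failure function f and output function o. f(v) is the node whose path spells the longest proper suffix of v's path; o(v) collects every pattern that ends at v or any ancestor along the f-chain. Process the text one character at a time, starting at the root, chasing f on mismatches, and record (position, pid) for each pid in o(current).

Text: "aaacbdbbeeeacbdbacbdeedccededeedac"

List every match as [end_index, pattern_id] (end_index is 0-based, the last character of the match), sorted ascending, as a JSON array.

Build automaton:
Trie nodes:
  n0 'ε': a→3 e→1
  n1 'e': d→2
  n2 'ed': ·  ←P0
  n3 'a': c→4
  n4 'ac': b→5
  n5 'acb': d→6
  n6 'acbd': ·  ←P1

BFS fail/out derivation:
  fail(1) 'e': from fail(0)=0 chase 'e': 0 ⇒ 0;  out=∅∪out(0)=∅
  fail(3) 'a': from fail(0)=0 chase 'a': 0 ⇒ 0;  out=∅∪out(0)=∅
  fail(2) 'ed': from fail(1)=0 chase 'd': 0 ⇒ 0;  out={0}∪out(0)={0}
  fail(4) 'ac': from fail(3)=0 chase 'c': 0 ⇒ 0;  out=∅∪out(0)=∅
  fail(5) 'acb': from fail(4)=0 chase 'b': 0 ⇒ 0;  out=∅∪out(0)=∅
  fail(6) 'acbd': from fail(5)=0 chase 'd': 0 ⇒ 0;  out={1}∪out(0)={1}

Text stream:
pos 0 'a': at 3
pos 1 'a': at 3 (fail-walked)
pos 2 'a': at 3 (fail-walked)
pos 3 'c': at 4
pos 4 'b': at 5
pos 5 'd': at 6  ** P1@[2:5]
pos 6 'b': at 0 (fail-walked)
pos 7 'b': at 0
pos 8 'e': at 1
pos 9 'e': at 1 (fail-walked)
pos 10 'e': at 1 (fail-walked)
pos 11 'a': at 3 (fail-walked)
pos 12 'c': at 4
pos 13 'b': at 5
pos 14 'd': at 6  ** P1@[11:14]
pos 15 'b': at 0 (fail-walked)
pos 16 'a': at 3
pos 17 'c': at 4
pos 18 'b': at 5
pos 19 'd': at 6  ** P1@[16:19]
pos 20 'e': at 1 (fail-walked)
pos 21 'e': at 1 (fail-walked)
pos 22 'd': at 2  ** P0@[21:22]
pos 23 'c': at 0 (fail-walked)
pos 24 'c': at 0
pos 25 'e': at 1
pos 26 'd': at 2  ** P0@[25:26]
pos 27 'e': at 1 (fail-walked)
pos 28 'd': at 2  ** P0@[27:28]
pos 29 'e': at 1 (fail-walked)
pos 30 'e': at 1 (fail-walked)
pos 31 'd': at 2  ** P0@[30:31]
pos 32 'a': at 3 (fail-walked)
pos 33 'c': at 4

Result: [[5,1],[14,1],[19,1],[22,0],[26,0],[28,0],[31,0]]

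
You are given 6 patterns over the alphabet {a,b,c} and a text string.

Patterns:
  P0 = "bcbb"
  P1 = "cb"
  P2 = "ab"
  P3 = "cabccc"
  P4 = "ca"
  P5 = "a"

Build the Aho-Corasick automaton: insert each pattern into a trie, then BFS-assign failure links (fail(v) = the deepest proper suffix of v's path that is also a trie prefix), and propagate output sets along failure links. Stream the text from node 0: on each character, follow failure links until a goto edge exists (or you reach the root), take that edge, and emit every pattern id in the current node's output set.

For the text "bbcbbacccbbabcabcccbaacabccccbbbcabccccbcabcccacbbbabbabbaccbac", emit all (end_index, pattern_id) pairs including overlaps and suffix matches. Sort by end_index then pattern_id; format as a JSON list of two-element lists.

Construct AC machine:
Trie (insert patterns):
  n0 'ε': a→7 b→1 c→5
  n1 'b': c→2
  n2 'bc': b→3
  n3 'bcb': b→4
  n4 'bcbb': ·  [P0 ends]
  n5 'c': a→9 b→6
  n6 'cb': ·  [P1 ends]
  n7 'a': b→8  [P5 ends]
  n8 'ab': ·  [P2 ends]
  n9 'ca': b→10  [P4 ends]
  n10 'cab': c→11
  n11 'cabc': c→12
  n12 'cabcc': c→13
  n13 'cabccc': ·  [P3 ends]

Failure links (BFS by depth):
  fail(1) 'b': from fail(0)=0 chase 'b': 0 ⇒ 0;  out=∅∪out(0)=∅
  fail(5) 'c': from fail(0)=0 chase 'c': 0 ⇒ 0;  out=∅∪out(0)=∅
  fail(7) 'a': from fail(0)=0 chase 'a': 0 ⇒ 0;  out={5}∪out(0)={5}
  fail(2) 'bc': from fail(1)=0 chase 'c': 0 ⇒ 5;  out=∅∪out(5)=∅
  fail(6) 'cb': from fail(5)=0 chase 'b': 0 ⇒ 1;  out={1}∪out(1)={1}
  fail(8) 'ab': from fail(7)=0 chase 'b': 0 ⇒ 1;  out={2}∪out(1)={2}
  fail(9) 'ca': from fail(5)=0 chase 'a': 0 ⇒ 7;  out={4}∪out(7)={4,5}
  fail(3) 'bcb': from fail(2)=5 chase 'b': 5 ⇒ 6;  out=∅∪out(6)={1}
  fail(10) 'cab': from fail(9)=7 chase 'b': 7 ⇒ 8;  out=∅∪out(8)={2}
  fail(4) 'bcbb': from fail(3)=6 chase 'b': 6→1→0 ⇒ 1;  out={0}∪out(1)={0}
  fail(11) 'cabc': from fail(10)=8 chase 'c': 8→1 ⇒ 2;  out=∅∪out(2)=∅
  fail(12) 'cabcc': from fail(11)=2 chase 'c': 2→5→0 ⇒ 5;  out=∅∪out(5)=∅
  fail(13) 'cabccc': from fail(12)=5 chase 'c': 5→0 ⇒ 5;  out={3}∪out(5)={3}

Scan:
[0] read 'b'  n0⇒n1
[1] read 'b'  n1⇒n1 (via fail)
[2] read 'c'  n1⇒n2
[3] read 'b'  n2⇒n3  → match P1@[2:3]
[4] read 'b'  n3⇒n4  → match P0@[1:4]
[5] read 'a'  n4⇒n7 (via fail)  → match P5@[5:5]
[6] read 'c'  n7⇒n5 (via fail)
[7] read 'c'  n5⇒n5 (via fail)
[8] read 'c'  n5⇒n5 (via fail)
[9] read 'b'  n5⇒n6  → match P1@[8:9]
[10] read 'b'  n6⇒n1 (via fail)
[11] read 'a'  n1⇒n7 (via fail)  → match P5@[11:11]
[12] read 'b'  n7⇒n8  → match P2@[11:12]
[13] read 'c'  n8⇒n2 (via fail)
[14] read 'a'  n2⇒n9 (via fail)  → match P4@[13:14],P5@[14:14]
[15] read 'b'  n9⇒n10  → match P2@[14:15]
[16] read 'c'  n10⇒n11
[17] read 'c'  n11⇒n12
[18] read 'c'  n12⇒n13  → match P3@[13:18]
[19] read 'b'  n13⇒n6 (via fail)  → match P1@[18:19]
[20] read 'a'  n6⇒n7 (via fail)  → match P5@[20:20]
[21] read 'a'  n7⇒n7 (via fail)  → match P5@[21:21]
[22] read 'c'  n7⇒n5 (via fail)
[23] read 'a'  n5⇒n9  → match P4@[22:23],P5@[23:23]
[24] read 'b'  n9⇒n10  → match P2@[23:24]
[25] read 'c'  n10⇒n11
[26] read 'c'  n11⇒n12
[27] read 'c'  n12⇒n13  → match P3@[22:27]
[28] read 'c'  n13⇒n5 (via fail)
[29] read 'b'  n5⇒n6  → match P1@[28:29]
[30] read 'b'  n6⇒n1 (via fail)
[31] read 'b'  n1⇒n1 (via fail)
[32] read 'c'  n1⇒n2
[33] read 'a'  n2⇒n9 (via fail)  → match P4@[32:33],P5@[33:33]
[34] read 'b'  n9⇒n10  → match P2@[33:34]
[35] read 'c'  n10⇒n11
[36] read 'c'  n11⇒n12
[37] read 'c'  n12⇒n13  → match P3@[32:37]
[38] read 'c'  n13⇒n5 (via fail)
[39] read 'b'  n5⇒n6  → match P1@[38:39]
[40] read 'c'  n6⇒n2 (via fail)
[41] read 'a'  n2⇒n9 (via fail)  → match P4@[40:41],P5@[41:41]
[42] read 'b'  n9⇒n10  → match P2@[41:42]
[43] read 'c'  n10⇒n11
[44] read 'c'  n11⇒n12
[45] read 'c'  n12⇒n13  → match P3@[40:45]
[46] read 'a'  n13⇒n9 (via fail)  → match P4@[45:46],P5@[46:46]
[47] read 'c'  n9⇒n5 (via fail)
[48] read 'b'  n5⇒n6  → match P1@[47:48]
[49] read 'b'  n6⇒n1 (via fail)
[50] read 'b'  n1⇒n1 (via fail)
[51] read 'a'  n1⇒n7 (via fail)  → match P5@[51:51]
[52] read 'b'  n7⇒n8  → match P2@[51:52]
[53] read 'b'  n8⇒n1 (via fail)
[54] read 'a'  n1⇒n7 (via fail)  → match P5@[54:54]
[55] read 'b'  n7⇒n8  → match P2@[54:55]
[56] read 'b'  n8⇒n1 (via fail)
[57] read 'a'  n1⇒n7 (via fail)  → match P5@[57:57]
[58] read 'c'  n7⇒n5 (via fail)
[59] read 'c'  n5⇒n5 (via fail)
[60] read 'b'  n5⇒n6  → match P1@[59:60]
[61] read 'a'  n6⇒n7 (via fail)  → match P5@[61:61]
[62] read 'c'  n7⇒n5 (via fail)

Result: [[3,1],[4,0],[5,5],[9,1],[11,5],[12,2],[14,4],[14,5],[15,2],[18,3],[19,1],[20,5],[21,5],[23,4],[23,5],[24,2],[27,3],[29,1],[33,4],[33,5],[34,2],[37,3],[39,1],[41,4],[41,5],[42,2],[45,3],[46,4],[46,5],[48,1],[51,5],[52,2],[54,5],[55,2],[57,5],[60,1],[61,5]]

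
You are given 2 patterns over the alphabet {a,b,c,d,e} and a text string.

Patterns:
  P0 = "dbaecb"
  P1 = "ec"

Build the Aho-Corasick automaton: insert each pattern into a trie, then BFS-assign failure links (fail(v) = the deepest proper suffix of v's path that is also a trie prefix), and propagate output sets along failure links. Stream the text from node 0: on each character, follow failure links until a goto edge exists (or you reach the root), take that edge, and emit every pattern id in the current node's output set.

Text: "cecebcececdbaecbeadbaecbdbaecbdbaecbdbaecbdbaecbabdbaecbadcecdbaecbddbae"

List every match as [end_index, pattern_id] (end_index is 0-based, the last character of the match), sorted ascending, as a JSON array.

Build automaton:
Trie (insert patterns):
  n0 'ε': d→1 e→7
  n1 'd': b→2
  n2 'db': a→3
  n3 'dba': e→4
  n4 'dbae': c→5
  n5 'dbaec': b→6
  n6 'dbaecb': ·  ←P0
  n7 'e': c→8
  n8 'ec': ·  ←P1

Failure links (BFS by depth):
  n1('d'): parent n0 fail=0; on 'd' 0 → fail=0;  out ∅∪∅=∅
  n7('e'): parent n0 fail=0; on 'e' 0 → fail=0;  out ∅∪∅=∅
  n2('db'): parent n1 fail=0; on 'b' 0 → fail=0;  out ∅∪∅=∅
  n8('ec'): parent n7 fail=0; on 'c' 0 → fail=0;  out {1}∪∅={1}
  n3('dba'): parent n2 fail=0; on 'a' 0 → fail=0;  out ∅∪∅=∅
  n4('dbae'): parent n3 fail=0; on 'e' 0 → fail=7;  out ∅∪∅=∅
  n5('dbaec'): parent n4 fail=7; on 'c' 7 → fail=8;  out ∅∪{1}={1}
  n6('dbaecb'): parent n5 fail=8; on 'b' 8→0 → fail=0;  out {0}∪∅={0}

Scan:
pos 0 'c': at 0
pos 1 'e': at 7
pos 2 'c': at 8  → match P1@[1:2]
pos 3 'e': at 7 (via fail)
pos 4 'b': at 0 (via fail)
pos 5 'c': at 0
pos 6 'e': at 7
pos 7 'c': at 8  → match P1@[6:7]
pos 8 'e': at 7 (via fail)
pos 9 'c': at 8  → match P1@[8:9]
pos 10 'd': at 1 (via fail)
pos 11 'b': at 2
pos 12 'a': at 3
pos 13 'e': at 4
pos 14 'c': at 5  → match P1@[13:14]
pos 15 'b': at 6  → match P0@[10:15]
pos 16 'e': at 7 (via fail)
pos 17 'a': at 0 (via fail)
pos 18 'd': at 1
pos 19 'b': at 2
pos 20 'a': at 3
pos 21 'e': at 4
pos 22 'c': at 5  → match P1@[21:22]
pos 23 'b': at 6  → match P0@[18:23]
pos 24 'd': at 1 (via fail)
pos 25 'b': at 2
pos 26 'a': at 3
pos 27 'e': at 4
pos 28 'c': at 5  → match P1@[27:28]
pos 29 'b': at 6  → match P0@[24:29]
pos 30 'd': at 1 (via fail)
pos 31 'b': at 2
pos 32 'a': at 3
pos 33 'e': at 4
pos 34 'c': at 5  → match P1@[33:34]
pos 35 'b': at 6  → match P0@[30:35]
pos 36 'd': at 1 (via fail)
pos 37 'b': at 2
pos 38 'a': at 3
pos 39 'e': at 4
pos 40 'c': at 5  → match P1@[39:40]
pos 41 'b': at 6  → match P0@[36:41]
pos 42 'd': at 1 (via fail)
pos 43 'b': at 2
pos 44 'a': at 3
pos 45 'e': at 4
pos 46 'c': at 5  → match P1@[45:46]
pos 47 'b': at 6  → match P0@[42:47]
pos 48 'a': at 0 (via fail)
pos 49 'b': at 0
pos 50 'd': at 1
pos 51 'b': at 2
pos 52 'a': at 3
pos 53 'e': at 4
pos 54 'c': at 5  → match P1@[53:54]
pos 55 'b': at 6  → match P0@[50:55]
pos 56 'a': at 0 (via fail)
pos 57 'd': at 1
pos 58 'c': at 0 (via fail)
pos 59 'e': at 7
pos 60 'c': at 8  → match P1@[59:60]
pos 61 'd': at 1 (via fail)
pos 62 'b': at 2
pos 63 'a': at 3
pos 64 'e': at 4
pos 65 'c': at 5  → match P1@[64:65]
pos 66 'b': at 6  → match P0@[61:66]
pos 67 'd': at 1 (via fail)
pos 68 'd': at 1 (via fail)
pos 69 'b': at 2
pos 70 'a': at 3
pos 71 'e': at 4

All matches (sorted): [[2,1],[7,1],[9,1],[14,1],[15,0],[22,1],[23,0],[28,1],[29,0],[34,1],[35,0],[40,1],[41,0],[46,1],[47,0],[54,1],[55,0],[60,1],[65,1],[66,0]]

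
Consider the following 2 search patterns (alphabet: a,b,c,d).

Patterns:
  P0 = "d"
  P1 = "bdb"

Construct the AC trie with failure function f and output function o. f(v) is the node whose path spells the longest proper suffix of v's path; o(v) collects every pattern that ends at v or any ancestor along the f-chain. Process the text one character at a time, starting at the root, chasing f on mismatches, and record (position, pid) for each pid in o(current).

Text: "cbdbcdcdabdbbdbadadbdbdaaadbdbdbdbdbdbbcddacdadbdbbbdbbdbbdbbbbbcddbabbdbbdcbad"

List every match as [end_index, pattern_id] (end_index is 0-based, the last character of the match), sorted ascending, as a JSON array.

Build:
Trie (insert patterns):
  n0 'ε': b→2 d→1
  n1 'd': ·  [P0 ends]
  n2 'b': d→3
  n3 'bd': b→4
  n4 'bdb': ·  [P1 ends]

Failure links (BFS by depth):
  n1('d'): parent n0 fail=0; on 'd' 0 → fail=0;  out {0}∪∅={0}
  n2('b'): parent n0 fail=0; on 'b' 0 → fail=0;  out ∅∪∅=∅
  n3('bd'): parent n2 fail=0; on 'd' 0 → fail=1;  out ∅∪{0}={0}
  n4('bdb'): parent n3 fail=1; on 'b' 1→0 → fail=2;  out {1}∪∅={1}

Scan:
i=0 'c': node 0→0
i=1 'b': node 0→2
i=2 'd': node 2→3  emit P0@[2:2]
i=3 'b': node 3→4  emit P1@[1:3]
i=4 'c': node 4→0 (fail-walked)
i=5 'd': node 0→1  emit P0@[5:5]
i=6 'c': node 1→0 (fail-walked)
i=7 'd': node 0→1  emit P0@[7:7]
i=8 'a': node 1→0 (fail-walked)
i=9 'b': node 0→2
i=10 'd': node 2→3  emit P0@[10:10]
i=11 'b': node 3→4  emit P1@[9:11]
i=12 'b': node 4→2 (fail-walked)
i=13 'd': node 2→3  emit P0@[13:13]
i=14 'b': node 3→4  emit P1@[12:14]
i=15 'a': node 4→0 (fail-walked)
i=16 'd': node 0→1  emit P0@[16:16]
i=17 'a': node 1→0 (fail-walked)
i=18 'd': node 0→1  emit P0@[18:18]
i=19 'b': node 1→2 (fail-walked)
i=20 'd': node 2→3  emit P0@[20:20]
i=21 'b': node 3→4  emit P1@[19:21]
i=22 'd': node 4→3 (fail-walked)  emit P0@[22:22]
i=23 'a': node 3→0 (fail-walked)
i=24 'a': node 0→0
i=25 'a': node 0→0
i=26 'd': node 0→1  emit P0@[26:26]
i=27 'b': node 1→2 (fail-walked)
i=28 'd': node 2→3  emit P0@[28:28]
i=29 'b': node 3→4  emit P1@[27:29]
i=30 'd': node 4→3 (fail-walked)  emit P0@[30:30]
i=31 'b': node 3→4  emit P1@[29:31]
i=32 'd': node 4→3 (fail-walked)  emit P0@[32:32]
i=33 'b': node 3→4  emit P1@[31:33]
i=34 'd': node 4→3 (fail-walked)  emit P0@[34:34]
i=35 'b': node 3→4  emit P1@[33:35]
i=36 'd': node 4→3 (fail-walked)  emit P0@[36:36]
i=37 'b': node 3→4  emit P1@[35:37]
i=38 'b': node 4→2 (fail-walked)
i=39 'c': node 2→0 (fail-walked)
i=40 'd': node 0→1  emit P0@[40:40]
i=41 'd': node 1→1 (fail-walked)  emit P0@[41:41]
i=42 'a': node 1→0 (fail-walked)
i=43 'c': node 0→0
i=44 'd': node 0→1  emit P0@[44:44]
i=45 'a': node 1→0 (fail-walked)
i=46 'd': node 0→1  emit P0@[46:46]
i=47 'b': node 1→2 (fail-walked)
i=48 'd': node 2→3  emit P0@[48:48]
i=49 'b': node 3→4  emit P1@[47:49]
i=50 'b': node 4→2 (fail-walked)
i=51 'b': node 2→2 (fail-walked)
i=52 'd': node 2→3  emit P0@[52:52]
i=53 'b': node 3→4  emit P1@[51:53]
i=54 'b': node 4→2 (fail-walked)
i=55 'd': node 2→3  emit P0@[55:55]
i=56 'b': node 3→4  emit P1@[54:56]
i=57 'b': node 4→2 (fail-walked)
i=58 'd': node 2→3  emit P0@[58:58]
i=59 'b': node 3→4  emit P1@[57:59]
i=60 'b': node 4→2 (fail-walked)
i=61 'b': node 2→2 (fail-walked)
i=62 'b': node 2→2 (fail-walked)
i=63 'b': node 2→2 (fail-walked)
i=64 'c': node 2→0 (fail-walked)
i=65 'd': node 0→1  emit P0@[65:65]
i=66 'd': node 1→1 (fail-walked)  emit P0@[66:66]
i=67 'b': node 1→2 (fail-walked)
i=68 'a': node 2→0 (fail-walked)
i=69 'b': node 0→2
i=70 'b': node 2→2 (fail-walked)
i=71 'd': node 2→3  emit P0@[71:71]
i=72 'b': node 3→4  emit P1@[70:72]
i=73 'b': node 4→2 (fail-walked)
i=74 'd': node 2→3  emit P0@[74:74]
i=75 'c': node 3→0 (fail-walked)
i=76 'b': node 0→2
i=77 'a': node 2→0 (fail-walked)
i=78 'd': node 0→1  emit P0@[78:78]

Result: [[2,0],[3,1],[5,0],[7,0],[10,0],[11,1],[13,0],[14,1],[16,0],[18,0],[20,0],[21,1],[22,0],[26,0],[28,0],[29,1],[30,0],[31,1],[32,0],[33,1],[34,0],[35,1],[36,0],[37,1],[40,0],[41,0],[44,0],[46,0],[48,0],[49,1],[52,0],[53,1],[55,0],[56,1],[58,0],[59,1],[65,0],[66,0],[71,0],[72,1],[74,0],[78,0]]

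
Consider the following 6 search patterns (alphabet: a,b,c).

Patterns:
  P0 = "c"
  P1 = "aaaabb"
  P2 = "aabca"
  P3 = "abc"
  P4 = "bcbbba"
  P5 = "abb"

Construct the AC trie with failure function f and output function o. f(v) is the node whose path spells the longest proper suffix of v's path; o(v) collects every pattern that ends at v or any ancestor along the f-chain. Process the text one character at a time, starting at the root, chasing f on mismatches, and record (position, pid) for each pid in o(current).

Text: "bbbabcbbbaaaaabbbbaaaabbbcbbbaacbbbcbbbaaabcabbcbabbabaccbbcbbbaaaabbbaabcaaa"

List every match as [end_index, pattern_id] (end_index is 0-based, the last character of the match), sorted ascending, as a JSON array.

Build:
Trie nodes:
  n0 'ε': a→2 b→13 c→1
  n1 'c': ·  ←P0
  n2 'a': a→3 b→11
  n3 'aa': a→4 b→8
  n4 'aaa': a→5
  n5 'aaaa': b→6
  n6 'aaaab': b→7
  n7 'aaaabb': ·  ←P1
  n8 'aab': c→9
  n9 'aabc': a→10
  n10 'aabca': ·  ←P2
  n11 'ab': b→19 c→12
  n12 'abc': ·  ←P3
  n13 'b': c→14
  n14 'bc': b→15
  n15 'bcb': b→16
  n16 'bcbb': b→17
  n17 'bcbbb': a→18
  n18 'bcbbba': ·  ←P4
  n19 'abb': ·  ←P5

Failure links (BFS by depth):
  fail(1) 'c': from fail(0)=0 chase 'c': 0 ⇒ 0;  out={0}∪out(0)={0}
  fail(2) 'a': from fail(0)=0 chase 'a': 0 ⇒ 0;  out=∅∪out(0)=∅
  fail(13) 'b': from fail(0)=0 chase 'b': 0 ⇒ 0;  out=∅∪out(0)=∅
  fail(3) 'aa': from fail(2)=0 chase 'a': 0 ⇒ 2;  out=∅∪out(2)=∅
  fail(11) 'ab': from fail(2)=0 chase 'b': 0 ⇒ 13;  out=∅∪out(13)=∅
  fail(14) 'bc': from fail(13)=0 chase 'c': 0 ⇒ 1;  out=∅∪out(1)={0}
  fail(4) 'aaa': from fail(3)=2 chase 'a': 2 ⇒ 3;  out=∅∪out(3)=∅
  fail(8) 'aab': from fail(3)=2 chase 'b': 2 ⇒ 11;  out=∅∪out(11)=∅
  fail(12) 'abc': from fail(11)=13 chase 'c': 13 ⇒ 14;  out={3}∪out(14)={0,3}
  fail(15) 'bcb': from fail(14)=1 chase 'b': 1→0 ⇒ 13;  out=∅∪out(13)=∅
  fail(19) 'abb': from fail(11)=13 chase 'b': 13→0 ⇒ 13;  out={5}∪out(13)={5}
  fail(5) 'aaaa': from fail(4)=3 chase 'a': 3 ⇒ 4;  out=∅∪out(4)=∅
  fail(9) 'aabc': from fail(8)=11 chase 'c': 11 ⇒ 12;  out=∅∪out(12)={0,3}
  fail(16) 'bcbb': from fail(15)=13 chase 'b': 13→0 ⇒ 13;  out=∅∪out(13)=∅
  fail(6) 'aaaab': from fail(5)=4 chase 'b': 4→3 ⇒ 8;  out=∅∪out(8)=∅
  fail(10) 'aabca': from fail(9)=12 chase 'a': 12→14→1→0 ⇒ 2;  out={2}∪out(2)={2}
  fail(17) 'bcbbb': from fail(16)=13 chase 'b': 13→0 ⇒ 13;  out=∅∪out(13)=∅
  fail(7) 'aaaabb': from fail(6)=8 chase 'b': 8→11 ⇒ 19;  out={1}∪out(19)={1,5}
  fail(18) 'bcbbba': from fail(17)=13 chase 'a': 13→0 ⇒ 2;  out={4}∪out(2)={4}

Run:
[0] read 'b'  n0⇒n13
[1] read 'b'  n13⇒n13 (via fail)
[2] read 'b'  n13⇒n13 (via fail)
[3] read 'a'  n13⇒n2 (via fail)
[4] read 'b'  n2⇒n11
[5] read 'c'  n11⇒n12  → match P0@[5:5],P3@[3:5]
[6] read 'b'  n12⇒n15 (via fail)
[7] read 'b'  n15⇒n16
[8] read 'b'  n16⇒n17
[9] read 'a'  n17⇒n18  → match P4@[4:9]
[10] read 'a'  n18⇒n3 (via fail)
[11] read 'a'  n3⇒n4
[12] read 'a'  n4⇒n5
[13] read 'a'  n5⇒n5 (via fail)
[14] read 'b'  n5⇒n6
[15] read 'b'  n6⇒n7  → match P1@[10:15],P5@[13:15]
[16] read 'b'  n7⇒n13 (via fail)
[17] read 'b'  n13⇒n13 (via fail)
[18] read 'a'  n13⇒n2 (via fail)
[19] read 'a'  n2⇒n3
[20] read 'a'  n3⇒n4
[21] read 'a'  n4⇒n5
[22] read 'b'  n5⇒n6
[23] read 'b'  n6⇒n7  → match P1@[18:23],P5@[21:23]
[24] read 'b'  n7⇒n13 (via fail)
[25] read 'c'  n13⇒n14  → match P0@[25:25]
[26] read 'b'  n14⇒n15
[27] read 'b'  n15⇒n16
[28] read 'b'  n16⇒n17
[29] read 'a'  n17⇒n18  → match P4@[24:29]
[30] read 'a'  n18⇒n3 (via fail)
[31] read 'c'  n3⇒n1 (via fail)  → match P0@[31:31]
[32] read 'b'  n1⇒n13 (via fail)
[33] read 'b'  n13⇒n13 (via fail)
[34] read 'b'  n13⇒n13 (via fail)
[35] read 'c'  n13⇒n14  → match P0@[35:35]
[36] read 'b'  n14⇒n15
[37] read 'b'  n15⇒n16
[38] read 'b'  n16⇒n17
[39] read 'a'  n17⇒n18  → match P4@[34:39]
[40] read 'a'  n18⇒n3 (via fail)
[41] read 'a'  n3⇒n4
[42] read 'b'  n4⇒n8 (via fail)
[43] read 'c'  n8⇒n9  → match P0@[43:43],P3@[41:43]
[44] read 'a'  n9⇒n10  → match P2@[40:44]
[45] read 'b'  n10⇒n11 (via fail)
[46] read 'b'  n11⇒n19  → match P5@[44:46]
[47] read 'c'  n19⇒n14 (via fail)  → match P0@[47:47]
[48] read 'b'  n14⇒n15
[49] read 'a'  n15⇒n2 (via fail)
[50] read 'b'  n2⇒n11
[51] read 'b'  n11⇒n19  → match P5@[49:51]
[52] read 'a'  n19⇒n2 (via fail)
[53] read 'b'  n2⇒n11
[54] read 'a'  n11⇒n2 (via fail)
[55] read 'c'  n2⇒n1 (via fail)  → match P0@[55:55]
[56] read 'c'  n1⇒n1 (via fail)  → match P0@[56:56]
[57] read 'b'  n1⇒n13 (via fail)
[58] read 'b'  n13⇒n13 (via fail)
[59] read 'c'  n13⇒n14  → match P0@[59:59]
[60] read 'b'  n14⇒n15
[61] read 'b'  n15⇒n16
[62] read 'b'  n16⇒n17
[63] read 'a'  n17⇒n18  → match P4@[58:63]
[64] read 'a'  n18⇒n3 (via fail)
[65] read 'a'  n3⇒n4
[66] read 'a'  n4⇒n5
[67] read 'b'  n5⇒n6
[68] read 'b'  n6⇒n7  → match P1@[63:68],P5@[66:68]
[69] read 'b'  n7⇒n13 (via fail)
[70] read 'a'  n13⇒n2 (via fail)
[71] read 'a'  n2⇒n3
[72] read 'b'  n3⇒n8
[73] read 'c'  n8⇒n9  → match P0@[73:73],P3@[71:73]
[74] read 'a'  n9⇒n10  → match P2@[70:74]
[75] read 'a'  n10⇒n3 (via fail)
[76] read 'a'  n3⇒n4

All matches (sorted): [[5,0],[5,3],[9,4],[15,1],[15,5],[23,1],[23,5],[25,0],[29,4],[31,0],[35,0],[39,4],[43,0],[43,3],[44,2],[46,5],[47,0],[51,5],[55,0],[56,0],[59,0],[63,4],[68,1],[68,5],[73,0],[73,3],[74,2]]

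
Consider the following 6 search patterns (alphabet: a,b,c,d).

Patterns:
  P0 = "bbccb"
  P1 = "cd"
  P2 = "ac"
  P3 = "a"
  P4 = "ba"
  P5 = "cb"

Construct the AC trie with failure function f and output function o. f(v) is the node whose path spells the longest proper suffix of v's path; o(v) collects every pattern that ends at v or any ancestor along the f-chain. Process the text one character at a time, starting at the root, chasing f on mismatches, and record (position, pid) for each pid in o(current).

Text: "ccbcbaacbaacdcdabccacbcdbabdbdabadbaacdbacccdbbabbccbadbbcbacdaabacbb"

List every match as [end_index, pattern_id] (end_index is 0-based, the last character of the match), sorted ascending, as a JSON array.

Construct AC machine:
Trie nodes:
  0='ε' goto a→8 b→1 c→6
  1='b' goto a→10 b→2
  2='bb' goto c→3
  3='bbc' goto c→4
  4='bbcc' goto b→5
  5='bbccb' goto ·  [P0 ends]
  6='c' goto b→11 d→7
  7='cd' goto ·  [P1 ends]
  8='a' goto c→9  [P3 ends]
  9='ac' goto ·  [P2 ends]
  10='ba' goto ·  [P4 ends]
  11='cb' goto ·  [P5 ends]

BFS fail/out derivation:
  fail(1) 'b': from fail(0)=0 chase 'b': 0 ⇒ 0;  out=∅∪out(0)=∅
  fail(6) 'c': from fail(0)=0 chase 'c': 0 ⇒ 0;  out=∅∪out(0)=∅
  fail(8) 'a': from fail(0)=0 chase 'a': 0 ⇒ 0;  out={3}∪out(0)={3}
  fail(2) 'bb': from fail(1)=0 chase 'b': 0 ⇒ 1;  out=∅∪out(1)=∅
  fail(7) 'cd': from fail(6)=0 chase 'd': 0 ⇒ 0;  out={1}∪out(0)={1}
  fail(9) 'ac': from fail(8)=0 chase 'c': 0 ⇒ 6;  out={2}∪out(6)={2}
  fail(10) 'ba': from fail(1)=0 chase 'a': 0 ⇒ 8;  out={4}∪out(8)={3,4}
  fail(11) 'cb': from fail(6)=0 chase 'b': 0 ⇒ 1;  out={5}∪out(1)={5}
  fail(3) 'bbc': from fail(2)=1 chase 'c': 1→0 ⇒ 6;  out=∅∪out(6)=∅
  fail(4) 'bbcc': from fail(3)=6 chase 'c': 6→0 ⇒ 6;  out=∅∪out(6)=∅
  fail(5) 'bbccb': from fail(4)=6 chase 'b': 6 ⇒ 11;  out={0}∪out(11)={0,5}

Text stream:
pos 0 'c': at 6
pos 1 'c': at 6 (via fail)
pos 2 'b': at 11  ** P5@[1:2]
pos 3 'c': at 6 (via fail)
pos 4 'b': at 11  ** P5@[3:4]
pos 5 'a': at 10 (via fail)  ** P3@[5:5],P4@[4:5]
pos 6 'a': at 8 (via fail)  ** P3@[6:6]
pos 7 'c': at 9  ** P2@[6:7]
pos 8 'b': at 11 (via fail)  ** P5@[7:8]
pos 9 'a': at 10 (via fail)  ** P3@[9:9],P4@[8:9]
pos 10 'a': at 8 (via fail)  ** P3@[10:10]
pos 11 'c': at 9  ** P2@[10:11]
pos 12 'd': at 7 (via fail)  ** P1@[11:12]
pos 13 'c': at 6 (via fail)
pos 14 'd': at 7  ** P1@[13:14]
pos 15 'a': at 8 (via fail)  ** P3@[15:15]
pos 16 'b': at 1 (via fail)
pos 17 'c': at 6 (via fail)
pos 18 'c': at 6 (via fail)
pos 19 'a': at 8 (via fail)  ** P3@[19:19]
pos 20 'c': at 9  ** P2@[19:20]
pos 21 'b': at 11 (via fail)  ** P5@[20:21]
pos 22 'c': at 6 (via fail)
pos 23 'd': at 7  ** P1@[22:23]
pos 24 'b': at 1 (via fail)
pos 25 'a': at 10  ** P3@[25:25],P4@[24:25]
pos 26 'b': at 1 (via fail)
pos 27 'd': at 0 (via fail)
pos 28 'b': at 1
pos 29 'd': at 0 (via fail)
pos 30 'a': at 8  ** P3@[30:30]
pos 31 'b': at 1 (via fail)
pos 32 'a': at 10  ** P3@[32:32],P4@[31:32]
pos 33 'd': at 0 (via fail)
pos 34 'b': at 1
pos 35 'a': at 10  ** P3@[35:35],P4@[34:35]
pos 36 'a': at 8 (via fail)  ** P3@[36:36]
pos 37 'c': at 9  ** P2@[36:37]
pos 38 'd': at 7 (via fail)  ** P1@[37:38]
pos 39 'b': at 1 (via fail)
pos 40 'a': at 10  ** P3@[40:40],P4@[39:40]
pos 41 'c': at 9 (via fail)  ** P2@[40:41]
pos 42 'c': at 6 (via fail)
pos 43 'c': at 6 (via fail)
pos 44 'd': at 7  ** P1@[43:44]
pos 45 'b': at 1 (via fail)
pos 46 'b': at 2
pos 47 'a': at 10 (via fail)  ** P3@[47:47],P4@[46:47]
pos 48 'b': at 1 (via fail)
pos 49 'b': at 2
pos 50 'c': at 3
pos 51 'c': at 4
pos 52 'b': at 5  ** P0@[48:52],P5@[51:52]
pos 53 'a': at 10 (via fail)  ** P3@[53:53],P4@[52:53]
pos 54 'd': at 0 (via fail)
pos 55 'b': at 1
pos 56 'b': at 2
pos 57 'c': at 3
pos 58 'b': at 11 (via fail)  ** P5@[57:58]
pos 59 'a': at 10 (via fail)  ** P3@[59:59],P4@[58:59]
pos 60 'c': at 9 (via fail)  ** P2@[59:60]
pos 61 'd': at 7 (via fail)  ** P1@[60:61]
pos 62 'a': at 8 (via fail)  ** P3@[62:62]
pos 63 'a': at 8 (via fail)  ** P3@[63:63]
pos 64 'b': at 1 (via fail)
pos 65 'a': at 10  ** P3@[65:65],P4@[64:65]
pos 66 'c': at 9 (via fail)  ** P2@[65:66]
pos 67 'b': at 11 (via fail)  ** P5@[66:67]
pos 68 'b': at 2 (via fail)

Result: [[2,5],[4,5],[5,3],[5,4],[6,3],[7,2],[8,5],[9,3],[9,4],[10,3],[11,2],[12,1],[14,1],[15,3],[19,3],[20,2],[21,5],[23,1],[25,3],[25,4],[30,3],[32,3],[32,4],[35,3],[35,4],[36,3],[37,2],[38,1],[40,3],[40,4],[41,2],[44,1],[47,3],[47,4],[52,0],[52,5],[53,3],[53,4],[58,5],[59,3],[59,4],[60,2],[61,1],[62,3],[63,3],[65,3],[65,4],[66,2],[67,5]]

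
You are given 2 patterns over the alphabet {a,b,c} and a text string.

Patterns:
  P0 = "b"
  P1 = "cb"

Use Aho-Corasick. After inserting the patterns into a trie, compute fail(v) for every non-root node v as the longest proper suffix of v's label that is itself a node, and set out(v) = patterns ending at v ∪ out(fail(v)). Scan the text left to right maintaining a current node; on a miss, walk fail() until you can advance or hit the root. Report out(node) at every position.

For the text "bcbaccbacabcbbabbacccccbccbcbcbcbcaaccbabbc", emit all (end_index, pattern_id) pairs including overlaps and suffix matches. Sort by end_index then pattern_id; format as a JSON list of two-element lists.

Build automaton:
Trie nodes:
  n0 'ε': b→1 c→2
  n1 'b': ·  ←P0
  n2 'c': b→3
  n3 'cb': ·  ←P1

Failure links (BFS by depth):
  n1('b'): parent n0 fail=0; on 'b' 0 → fail=0;  out {0}∪∅={0}
  n2('c'): parent n0 fail=0; on 'c' 0 → fail=0;  out ∅∪∅=∅
  n3('cb'): parent n2 fail=0; on 'b' 0 → fail=1;  out {1}∪{0}={0,1}

Text stream:
pos 0 'b': at 1  ** P0@[0:0]
pos 1 'c': at 2 (fail-walked)
pos 2 'b': at 3  ** P0@[2:2],P1@[1:2]
pos 3 'a': at 0 (fail-walked)
pos 4 'c': at 2
pos 5 'c': at 2 (fail-walked)
pos 6 'b': at 3  ** P0@[6:6],P1@[5:6]
pos 7 'a': at 0 (fail-walked)
pos 8 'c': at 2
pos 9 'a': at 0 (fail-walked)
pos 10 'b': at 1  ** P0@[10:10]
pos 11 'c': at 2 (fail-walked)
pos 12 'b': at 3  ** P0@[12:12],P1@[11:12]
pos 13 'b': at 1 (fail-walked)  ** P0@[13:13]
pos 14 'a': at 0 (fail-walked)
pos 15 'b': at 1  ** P0@[15:15]
pos 16 'b': at 1 (fail-walked)  ** P0@[16:16]
pos 17 'a': at 0 (fail-walked)
pos 18 'c': at 2
pos 19 'c': at 2 (fail-walked)
pos 20 'c': at 2 (fail-walked)
pos 21 'c': at 2 (fail-walked)
pos 22 'c': at 2 (fail-walked)
pos 23 'b': at 3  ** P0@[23:23],P1@[22:23]
pos 24 'c': at 2 (fail-walked)
pos 25 'c': at 2 (fail-walked)
pos 26 'b': at 3  ** P0@[26:26],P1@[25:26]
pos 27 'c': at 2 (fail-walked)
pos 28 'b': at 3  ** P0@[28:28],P1@[27:28]
pos 29 'c': at 2 (fail-walked)
pos 30 'b': at 3  ** P0@[30:30],P1@[29:30]
pos 31 'c': at 2 (fail-walked)
pos 32 'b': at 3  ** P0@[32:32],P1@[31:32]
pos 33 'c': at 2 (fail-walked)
pos 34 'a': at 0 (fail-walked)
pos 35 'a': at 0
pos 36 'c': at 2
pos 37 'c': at 2 (fail-walked)
pos 38 'b': at 3  ** P0@[38:38],P1@[37:38]
pos 39 'a': at 0 (fail-walked)
pos 40 'b': at 1  ** P0@[40:40]
pos 41 'b': at 1 (fail-walked)  ** P0@[41:41]
pos 42 'c': at 2 (fail-walked)

Result: [[0,0],[2,0],[2,1],[6,0],[6,1],[10,0],[12,0],[12,1],[13,0],[15,0],[16,0],[23,0],[23,1],[26,0],[26,1],[28,0],[28,1],[30,0],[30,1],[32,0],[32,1],[38,0],[38,1],[40,0],[41,0]]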